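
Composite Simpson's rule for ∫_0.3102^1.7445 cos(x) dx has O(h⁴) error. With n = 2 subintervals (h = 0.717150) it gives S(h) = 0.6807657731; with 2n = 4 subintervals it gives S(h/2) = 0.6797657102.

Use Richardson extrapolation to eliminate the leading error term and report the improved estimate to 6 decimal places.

r = 4: numerator weight 16, denominator 15.
16×0.6797657102 = 10.8762513632; 10.8762513632 − 0.6807657731 = 10.1954855901
(16×0.6797657102 − 0.6807657731)/(16 − 1) = 0.6796990393
Shift from A(h/2): −0.0000666709.

0.679699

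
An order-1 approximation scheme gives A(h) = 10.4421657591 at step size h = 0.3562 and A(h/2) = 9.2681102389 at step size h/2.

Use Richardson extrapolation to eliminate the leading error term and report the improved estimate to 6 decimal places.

r = 1, so 2^r = 2.
Difference of the inputs: 9.2681102389 − 10.4421657591 = -1.1740555202
Correction (A(h/2) − A(h))/(2 − 1) = (-1.1740555202)/1 = -1.1740555202
R = 9.2681102389 − 1.1740555202 = 8.0940547187
Correction |R − A(h/2)| = 1.174e+00; gap |A(h/2) − A(h)| = 1.174e+00.

8.094055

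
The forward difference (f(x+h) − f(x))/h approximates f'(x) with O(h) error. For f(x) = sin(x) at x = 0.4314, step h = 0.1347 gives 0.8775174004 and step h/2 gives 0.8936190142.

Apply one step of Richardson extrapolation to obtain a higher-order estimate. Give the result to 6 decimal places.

Method order is 1; weight 2^1 = 2.
Numerator 2*A(h/2) − A(h) = 2*0.8936190142 − 0.8775174004 = 0.9097206280
Denominator 2 − 1 = 1.
So the Richardson estimate is 0.9097206280.
Shift from A(h/2): +0.0161016138.

0.909721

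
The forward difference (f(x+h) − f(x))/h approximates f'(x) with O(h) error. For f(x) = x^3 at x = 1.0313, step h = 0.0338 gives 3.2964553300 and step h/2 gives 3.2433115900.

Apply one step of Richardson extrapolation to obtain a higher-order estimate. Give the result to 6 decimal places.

3.190168

Leading term ∝ h^1; use weight 2 = 2^1.
2*3.2433115900 = 6.4866231800; 6.4866231800 − 3.2964553300 = 3.1901678500
Denominator 2 − 1 = 1.
3.1901678500 ÷ 1 = 3.1901678500
Correction |R − A(h/2)| = 5.314e-02; gap |A(h/2) − A(h)| = 5.314e-02.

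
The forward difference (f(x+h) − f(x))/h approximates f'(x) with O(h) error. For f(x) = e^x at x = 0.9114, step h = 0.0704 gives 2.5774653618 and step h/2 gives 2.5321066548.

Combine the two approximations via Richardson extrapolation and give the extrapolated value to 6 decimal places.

2.486748

The method has order 1: 2^1 = 2.
Difference of the inputs: 2.5321066548 − 2.5774653618 = -0.0453587070
Correction (A(h/2) − A(h))/(2 − 1) = (-0.0453587070)/1 = -0.0453587070
R = A(h/2) + (A(h/2) − A(h))/1 = 2.5321066548 − 0.0453587070 = 2.4867479478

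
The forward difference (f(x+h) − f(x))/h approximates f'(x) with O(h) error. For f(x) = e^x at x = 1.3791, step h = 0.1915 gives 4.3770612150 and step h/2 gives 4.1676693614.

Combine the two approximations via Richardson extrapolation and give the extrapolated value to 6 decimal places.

Leading term ∝ h^1; use weight 2 = 2^1.
Top: 2(4.1676693614) − (4.3770612150) = 3.9582775078
R = 3.9582775078/1 = 3.9582775078

3.958278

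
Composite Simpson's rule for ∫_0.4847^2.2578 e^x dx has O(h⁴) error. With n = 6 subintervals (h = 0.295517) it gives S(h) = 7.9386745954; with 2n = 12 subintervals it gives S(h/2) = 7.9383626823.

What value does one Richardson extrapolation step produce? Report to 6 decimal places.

Method order is 4; weight 2^4 = 16.
16×7.9383626823 = 127.0138029168; 127.0138029168 − 7.9386745954 = 119.0751283214
R = 119.0751283214/15 = 7.9383418881

7.938342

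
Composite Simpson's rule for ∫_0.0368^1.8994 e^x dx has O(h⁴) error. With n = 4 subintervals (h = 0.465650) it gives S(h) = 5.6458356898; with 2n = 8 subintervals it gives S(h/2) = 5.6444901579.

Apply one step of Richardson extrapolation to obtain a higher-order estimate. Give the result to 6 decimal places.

5.644400

Error is O(h^4); halving h shrinks it by 2^4 = 16.
Numerator 16 × A(h/2) − A(h) = 16 × 5.6444901579 − 5.6458356898 = 84.6660068366
Divide by 2^4 − 1 = 15.
Extrapolated: 84.6660068366 / 15 = 5.6444004558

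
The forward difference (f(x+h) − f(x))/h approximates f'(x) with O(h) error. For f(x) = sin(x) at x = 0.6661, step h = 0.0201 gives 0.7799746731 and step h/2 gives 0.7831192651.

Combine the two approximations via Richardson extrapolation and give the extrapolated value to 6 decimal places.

0.786264

r = 1, so 2^r = 2.
2×0.7831192651 = 1.5662385302; 1.5662385302 − 0.7799746731 = 0.7862638571
0.7862638571 ÷ 1 = 0.7862638571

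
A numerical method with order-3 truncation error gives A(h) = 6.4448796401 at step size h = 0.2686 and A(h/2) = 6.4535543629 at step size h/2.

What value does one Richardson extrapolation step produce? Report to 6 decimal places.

6.454794

The method has order 3: 2^3 = 8.
8·6.4535543629 − 6.4448796401 = 45.1835552631
Extrapolated: 45.1835552631 / 7 = 6.4547936090
Shift from A(h/2): +0.0012392461.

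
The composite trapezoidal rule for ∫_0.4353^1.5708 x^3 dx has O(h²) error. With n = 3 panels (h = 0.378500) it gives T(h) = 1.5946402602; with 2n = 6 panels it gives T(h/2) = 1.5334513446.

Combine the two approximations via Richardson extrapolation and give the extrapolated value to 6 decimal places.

With r = 2 the leading error scales as h^2, so the weight is 2^2 = 4.
Weighted: 6.1338053784 − 1.5946402602 = 4.5391651182
Divide by 2^2 − 1 = 3.
R = 4.5391651182/3 = 1.5130550394

1.513055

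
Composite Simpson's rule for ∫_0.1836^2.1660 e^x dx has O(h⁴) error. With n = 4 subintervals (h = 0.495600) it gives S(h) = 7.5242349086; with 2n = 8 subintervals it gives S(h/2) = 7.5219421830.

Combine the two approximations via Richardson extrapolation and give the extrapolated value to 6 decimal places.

r = 4: numerator weight 16, denominator 15.
Numerator 16 × A(h/2) − A(h) = 16 × 7.5219421830 − 7.5242349086 = 112.8268400194
Denominator 16 − 1 = 15.
Extrapolated: 112.8268400194 / 15 = 7.5217893346
Shift from A(h/2): −0.0001528484.

7.521789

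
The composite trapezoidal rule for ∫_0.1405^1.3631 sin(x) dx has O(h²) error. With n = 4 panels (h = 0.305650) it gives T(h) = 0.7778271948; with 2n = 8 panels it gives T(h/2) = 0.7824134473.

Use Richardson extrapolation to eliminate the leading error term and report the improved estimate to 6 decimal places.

0.783942

Leading term ∝ h^2; use weight 4 = 2^2.
4 × 0.7824134473 = 3.1296537892; 3.1296537892 − 0.7778271948 = 2.3518265944
Extrapolated: 2.3518265944 / 3 = 0.7839421981
Shift from A(h/2): +0.0015287508.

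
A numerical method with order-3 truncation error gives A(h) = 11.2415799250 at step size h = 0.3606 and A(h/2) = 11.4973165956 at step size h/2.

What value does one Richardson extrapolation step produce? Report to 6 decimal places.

11.533850

The method has order 3: 2^3 = 8.
2^3 × A(h/2) = 91.9785327648; minus A(h) gives 80.7369528398.
Divide by 2^3 − 1 = 7.
80.7369528398 ÷ 7 = 11.5338504057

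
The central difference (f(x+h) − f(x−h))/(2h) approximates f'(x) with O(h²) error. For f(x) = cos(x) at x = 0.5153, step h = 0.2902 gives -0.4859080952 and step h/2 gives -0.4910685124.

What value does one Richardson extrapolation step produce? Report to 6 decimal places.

The method has order 2: 2^2 = 4.
Numerator 4×A(h/2) − A(h) = 4×(-0.4910685124) − (-0.4859080952) = -1.4783659544
Denominator 4 − 1 = 3.
(4×(-0.4910685124) − (-0.4859080952))/(4 − 1) = -0.4927886515
Shift from A(h/2): −0.0017201391.

-0.492789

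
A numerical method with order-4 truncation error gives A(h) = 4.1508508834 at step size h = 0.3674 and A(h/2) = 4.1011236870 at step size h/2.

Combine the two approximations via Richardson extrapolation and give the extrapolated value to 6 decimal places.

Method order is 4; weight 2^4 = 16.
Top: 16(4.1011236870) − (4.1508508834) = 61.4671281086
(16·4.1011236870 − 4.1508508834)/(16 − 1) = 4.0978085406
Gap between inputs: 4.973e-02; correction applied: −0.0033151464.

4.097809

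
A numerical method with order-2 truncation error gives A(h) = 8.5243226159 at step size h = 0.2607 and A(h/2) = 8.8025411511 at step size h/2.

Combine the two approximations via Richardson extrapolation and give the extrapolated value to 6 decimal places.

Order 2 gives 2^r = 4 and 2^r − 1 = 3.
Difference of the inputs: 8.8025411511 − 8.5243226159 = 0.2782185352
Correction (A(h/2) − A(h))/(4 − 1) = 0.2782185352/3 = 0.0927395117
R = 8.8025411511 + 0.0927395117 = 8.8952806628
Correction |R − A(h/2)| = 9.274e-02; gap |A(h/2) − A(h)| = 2.782e-01.

8.895281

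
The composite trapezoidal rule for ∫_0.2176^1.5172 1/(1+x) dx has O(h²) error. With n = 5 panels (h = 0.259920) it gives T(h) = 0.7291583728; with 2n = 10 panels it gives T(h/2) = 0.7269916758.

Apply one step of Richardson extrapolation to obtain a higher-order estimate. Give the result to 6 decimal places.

Order 2 gives 2^r = 4 and 2^r − 1 = 3.
Weighted: 2.9079667032 − 0.7291583728 = 2.1788083304
R = 2.1788083304/3 = 0.7262694435

0.726269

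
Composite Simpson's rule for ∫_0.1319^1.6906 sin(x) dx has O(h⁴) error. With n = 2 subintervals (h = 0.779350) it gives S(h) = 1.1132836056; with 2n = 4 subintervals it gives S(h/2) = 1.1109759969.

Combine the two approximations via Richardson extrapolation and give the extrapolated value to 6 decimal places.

1.110822

Method order is 4; weight 2^4 = 16.
Top: 16(1.1109759969) − (1.1132836056) = 16.6623323448
R = 16.6623323448/15 = 1.1108221563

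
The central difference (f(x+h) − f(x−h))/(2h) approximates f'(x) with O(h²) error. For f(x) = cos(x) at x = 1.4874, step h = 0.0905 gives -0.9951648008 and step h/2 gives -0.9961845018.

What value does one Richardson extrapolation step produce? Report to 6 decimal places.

r = 2, so 2^r = 4.
Weighted: (-3.9847380072) − (-0.9951648008) = -2.9895732064
Denominator 4 − 1 = 3.
Extrapolated: (-2.9895732064) / 3 = -0.9965244021

-0.996524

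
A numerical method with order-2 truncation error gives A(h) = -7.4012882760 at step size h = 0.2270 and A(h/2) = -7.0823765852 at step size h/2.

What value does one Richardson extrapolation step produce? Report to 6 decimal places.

With r = 2 the leading error scales as h^2, so the weight is 2^2 = 4.
4×(-7.0823765852) = -28.3295063408; subtract (-7.4012882760) → -20.9282180648
Divide by 2^2 − 1 = 3.
Result: -6.9760726883
Shift from A(h/2): +0.1063038969.

-6.976073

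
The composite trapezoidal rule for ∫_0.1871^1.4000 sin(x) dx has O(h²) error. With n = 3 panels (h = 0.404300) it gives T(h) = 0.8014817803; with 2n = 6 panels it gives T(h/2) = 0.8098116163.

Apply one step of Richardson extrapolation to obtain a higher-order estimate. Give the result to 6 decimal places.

Leading term ∝ h^2; use weight 4 = 2^2.
Numerator 4 × A(h/2) − A(h) = 4 × 0.8098116163 − 0.8014817803 = 2.4377646849
Denominator 4 − 1 = 3.
(4 × 0.8098116163 − 0.8014817803)/(4 − 1) = 0.8125882283
Shift from A(h/2): +0.0027766120.

0.812588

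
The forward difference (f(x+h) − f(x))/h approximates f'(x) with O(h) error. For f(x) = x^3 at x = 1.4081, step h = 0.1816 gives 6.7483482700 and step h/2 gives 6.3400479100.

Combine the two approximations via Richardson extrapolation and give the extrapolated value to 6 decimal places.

5.931748

The method has order 1: 2^1 = 2.
Numerator 2×A(h/2) − A(h) = 2×6.3400479100 − 6.7483482700 = 5.9317475500
Extrapolated: 5.9317475500 / 1 = 5.9317475500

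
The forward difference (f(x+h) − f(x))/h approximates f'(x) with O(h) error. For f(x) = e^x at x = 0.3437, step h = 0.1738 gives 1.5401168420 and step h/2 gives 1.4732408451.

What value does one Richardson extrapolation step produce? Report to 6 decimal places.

1.406365

The method has order 1: 2^1 = 2.
2×1.4732408451 = 2.9464816902; subtract 1.5401168420 → 1.4063648482
Denominator 2 − 1 = 1.
Extrapolated: 1.4063648482 / 1 = 1.4063648482
Gap between inputs: 6.688e-02; correction applied: −0.0668759969.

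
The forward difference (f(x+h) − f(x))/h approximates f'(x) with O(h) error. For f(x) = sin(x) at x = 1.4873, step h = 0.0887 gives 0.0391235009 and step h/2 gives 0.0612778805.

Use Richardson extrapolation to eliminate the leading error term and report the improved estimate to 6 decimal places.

Order 1 gives 2^r = 2 and 2^r − 1 = 1.
Numerator 2×A(h/2) − A(h) = 2×0.0612778805 − 0.0391235009 = 0.0834322601
0.0834322601 ÷ 1 = 0.0834322601
Correction |R − A(h/2)| = 2.215e-02; gap |A(h/2) − A(h)| = 2.215e-02.

0.083432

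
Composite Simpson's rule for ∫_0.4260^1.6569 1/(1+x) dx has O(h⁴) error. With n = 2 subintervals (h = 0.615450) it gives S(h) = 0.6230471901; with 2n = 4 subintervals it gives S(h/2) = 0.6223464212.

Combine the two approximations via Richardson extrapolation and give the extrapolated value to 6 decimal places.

Error is O(h^4); halving h shrinks it by 2^4 = 16.
16×0.6223464212 = 9.9575427392; 9.9575427392 − 0.6230471901 = 9.3344955491
Denominator 16 − 1 = 15.
9.3344955491 ÷ 15 = 0.6222997033

0.622300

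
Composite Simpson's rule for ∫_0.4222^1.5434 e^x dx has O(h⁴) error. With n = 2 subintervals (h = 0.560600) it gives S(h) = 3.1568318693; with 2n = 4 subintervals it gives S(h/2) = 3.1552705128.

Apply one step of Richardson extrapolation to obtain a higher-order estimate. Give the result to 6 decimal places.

3.155166

Order 4 gives 2^r = 16 and 2^r − 1 = 15.
2^4*A(h/2) = 50.4843282048; minus A(h) gives 47.3274963355.
Extrapolated: 47.3274963355 / 15 = 3.1551664224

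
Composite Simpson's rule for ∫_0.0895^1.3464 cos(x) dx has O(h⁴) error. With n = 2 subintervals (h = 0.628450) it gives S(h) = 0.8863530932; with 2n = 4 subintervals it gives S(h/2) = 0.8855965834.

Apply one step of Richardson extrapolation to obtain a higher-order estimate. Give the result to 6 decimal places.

0.885546

Order 4 gives 2^r = 16 and 2^r − 1 = 15.
Weighted: 14.1695453344 − 0.8863530932 = 13.2831922412
13.2831922412 ÷ 15 = 0.8855461494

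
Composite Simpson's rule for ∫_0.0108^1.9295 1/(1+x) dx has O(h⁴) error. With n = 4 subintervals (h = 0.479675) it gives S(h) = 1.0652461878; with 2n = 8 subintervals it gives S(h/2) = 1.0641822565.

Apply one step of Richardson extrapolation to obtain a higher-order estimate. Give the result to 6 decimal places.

Error is O(h^4); halving h shrinks it by 2^4 = 16.
Weighted: 17.0269161040 − 1.0652461878 = 15.9616699162
R = 15.9616699162/15 = 1.0641113277
Gap between inputs: 1.064e-03; correction applied: −0.0000709288.

1.064111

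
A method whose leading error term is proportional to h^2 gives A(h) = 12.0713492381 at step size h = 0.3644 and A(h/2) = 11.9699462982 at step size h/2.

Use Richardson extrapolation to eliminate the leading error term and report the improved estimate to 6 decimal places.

11.936145

r = 2: numerator weight 4, denominator 3.
2^2*A(h/2) = 47.8797851928; minus A(h) gives 35.8084359547.
(4*11.9699462982 − 12.0713492381)/(4 − 1) = 11.9361453182
Correction |R − A(h/2)| = 3.380e-02; gap |A(h/2) − A(h)| = 1.014e-01.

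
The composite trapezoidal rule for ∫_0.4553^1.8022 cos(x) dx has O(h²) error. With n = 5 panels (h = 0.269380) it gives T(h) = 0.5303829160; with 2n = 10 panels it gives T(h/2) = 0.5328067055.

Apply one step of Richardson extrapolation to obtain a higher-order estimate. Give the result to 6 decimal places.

r = 2: numerator weight 4, denominator 3.
Weighted: 2.1312268220 − 0.5303829160 = 1.6008439060
Divide by 2^2 − 1 = 3.
R = 1.6008439060/3 = 0.5336146353
Correction |R − A(h/2)| = 8.079e-04; gap |A(h/2) − A(h)| = 2.424e-03.

0.533615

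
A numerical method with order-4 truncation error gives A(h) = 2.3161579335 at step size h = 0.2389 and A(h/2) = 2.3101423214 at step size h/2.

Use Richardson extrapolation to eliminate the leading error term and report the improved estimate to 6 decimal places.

Error is O(h^4); halving h shrinks it by 2^4 = 16.
16 × 2.3101423214 − 2.3161579335 = 34.6461192089
Divide by 2^4 − 1 = 15.
Result: 2.3097412806

2.309741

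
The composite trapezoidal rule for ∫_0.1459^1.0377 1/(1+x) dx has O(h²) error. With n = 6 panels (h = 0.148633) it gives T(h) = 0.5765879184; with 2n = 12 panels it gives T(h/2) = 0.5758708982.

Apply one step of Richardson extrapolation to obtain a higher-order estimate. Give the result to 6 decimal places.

0.575632

Order 2 gives 2^r = 4 and 2^r − 1 = 3.
A(h/2) − A(h) = 0.5758708982 − 0.5765879184 = -0.0007170202
Divide by 2^2 − 1 = 3: (-0.0007170202)/3 = -0.0002390067
R = 0.5758708982 − 0.0002390067 = 0.5756318915
Correction |R − A(h/2)| = 2.390e-04; gap |A(h/2) − A(h)| = 7.170e-04.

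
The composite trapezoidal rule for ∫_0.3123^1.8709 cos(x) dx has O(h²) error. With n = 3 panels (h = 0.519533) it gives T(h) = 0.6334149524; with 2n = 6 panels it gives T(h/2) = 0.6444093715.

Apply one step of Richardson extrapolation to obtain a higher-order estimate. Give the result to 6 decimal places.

Error is O(h^2); halving h shrinks it by 2^2 = 4.
A(h/2) − A(h) = 0.6444093715 − 0.6334149524 = 0.0109944191
Correction (A(h/2) − A(h))/(4 − 1) = 0.0109944191/3 = 0.0036648064
R = A(h/2) + (A(h/2) − A(h))/3 = 0.6444093715 + 0.0036648064 = 0.6480741779

0.648074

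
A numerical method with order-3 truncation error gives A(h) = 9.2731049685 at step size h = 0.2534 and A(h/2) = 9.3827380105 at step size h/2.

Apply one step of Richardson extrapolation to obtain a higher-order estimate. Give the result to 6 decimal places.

Order 3 gives 2^r = 8 and 2^r − 1 = 7.
8 × 9.3827380105 − 9.2731049685 = 65.7887991155
R = 65.7887991155/7 = 9.3983998736
Gap between inputs: 1.096e-01; correction applied: +0.0156618631.

9.398400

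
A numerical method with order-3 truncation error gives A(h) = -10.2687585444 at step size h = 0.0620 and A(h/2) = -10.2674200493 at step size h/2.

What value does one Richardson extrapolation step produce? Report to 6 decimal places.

Order 3 gives 2^r = 8 and 2^r − 1 = 7.
Top: 8(-10.2674200493) − (-10.2687585444) = -71.8706018500
Divide by 2^3 − 1 = 7.
Result: -10.2672288357

-10.267229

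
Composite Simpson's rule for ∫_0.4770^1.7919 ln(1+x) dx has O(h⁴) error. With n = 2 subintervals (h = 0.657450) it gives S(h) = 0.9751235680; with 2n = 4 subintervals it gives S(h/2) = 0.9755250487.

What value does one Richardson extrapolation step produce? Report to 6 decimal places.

0.975552

r = 4, so 2^r = 16.
Weighted: 15.6084007792 − 0.9751235680 = 14.6332772112
Divide by 2^4 − 1 = 15.
(16 × 0.9755250487 − 0.9751235680)/(16 − 1) = 0.9755518141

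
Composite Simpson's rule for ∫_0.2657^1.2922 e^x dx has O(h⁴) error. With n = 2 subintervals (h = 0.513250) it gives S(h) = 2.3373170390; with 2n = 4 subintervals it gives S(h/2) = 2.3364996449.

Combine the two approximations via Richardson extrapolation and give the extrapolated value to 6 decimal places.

Error is O(h^4); halving h shrinks it by 2^4 = 16.
A(h/2) − A(h) = 2.3364996449 − 2.3373170390 = -0.0008173941
Correction (A(h/2) − A(h))/(16 − 1) = (-0.0008173941)/15 = -0.0000544929
R = 2.3364996449 − 0.0000544929 = 2.3364451520
Gap between inputs: 8.174e-04; correction applied: −0.0000544929.

2.336445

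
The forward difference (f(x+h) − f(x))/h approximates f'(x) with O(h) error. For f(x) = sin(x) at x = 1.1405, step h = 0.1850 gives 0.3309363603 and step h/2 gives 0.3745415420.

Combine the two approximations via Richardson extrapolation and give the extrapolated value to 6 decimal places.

0.418147

r = 1, so 2^r = 2.
2^1*A(h/2) = 0.7490830840; minus A(h) gives 0.4181467237.
R = 0.4181467237/1 = 0.4181467237
Shift from A(h/2): +0.0436051817.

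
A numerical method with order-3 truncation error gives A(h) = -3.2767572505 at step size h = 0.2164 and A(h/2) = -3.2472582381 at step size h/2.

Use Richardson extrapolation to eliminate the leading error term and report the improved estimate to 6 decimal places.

Method order is 3; weight 2^3 = 8.
8 × (-3.2472582381) − (-3.2767572505) = -22.7013086543
Extrapolated: (-22.7013086543) / 7 = -3.2430440935
Correction |R − A(h/2)| = 4.214e-03; gap |A(h/2) − A(h)| = 2.950e-02.

-3.243044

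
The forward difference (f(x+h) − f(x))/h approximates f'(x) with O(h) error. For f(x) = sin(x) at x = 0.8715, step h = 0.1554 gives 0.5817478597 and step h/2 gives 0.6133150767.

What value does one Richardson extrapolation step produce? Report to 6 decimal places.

0.644882

Method order is 1; weight 2^1 = 2.
Top: 2(0.6133150767) − (0.5817478597) = 0.6448822937
Denominator 2 − 1 = 1.
0.6448822937 ÷ 1 = 0.6448822937
Gap between inputs: 3.157e-02; correction applied: +0.0315672170.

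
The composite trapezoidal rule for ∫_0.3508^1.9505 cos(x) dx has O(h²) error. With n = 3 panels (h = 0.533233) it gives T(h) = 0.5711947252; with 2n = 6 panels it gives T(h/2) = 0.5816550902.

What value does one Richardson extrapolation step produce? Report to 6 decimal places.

0.585142

Error is O(h^2); halving h shrinks it by 2^2 = 4.
Weighted: 2.3266203608 − 0.5711947252 = 1.7554256356
Extrapolated: 1.7554256356 / 3 = 0.5851418785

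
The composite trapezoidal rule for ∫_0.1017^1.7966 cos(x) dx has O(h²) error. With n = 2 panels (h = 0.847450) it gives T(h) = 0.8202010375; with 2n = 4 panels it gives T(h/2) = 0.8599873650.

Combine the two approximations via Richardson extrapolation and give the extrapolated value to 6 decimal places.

Error is O(h^2); halving h shrinks it by 2^2 = 4.
4×0.8599873650 = 3.4399494600; 3.4399494600 − 0.8202010375 = 2.6197484225
(4×0.8599873650 − 0.8202010375)/(4 − 1) = 0.8732494742
Gap between inputs: 3.979e-02; correction applied: +0.0132621092.

0.873249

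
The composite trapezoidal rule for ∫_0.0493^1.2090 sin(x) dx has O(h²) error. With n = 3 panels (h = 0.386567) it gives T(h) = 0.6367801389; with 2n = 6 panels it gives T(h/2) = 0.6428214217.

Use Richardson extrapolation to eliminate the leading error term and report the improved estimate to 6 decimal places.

0.644835

Error is O(h^2); halving h shrinks it by 2^2 = 4.
2^2×A(h/2) = 2.5712856868; minus A(h) gives 1.9345055479.
Extrapolated: 1.9345055479 / 3 = 0.6448351826
Correction |R − A(h/2)| = 2.014e-03; gap |A(h/2) − A(h)| = 6.041e-03.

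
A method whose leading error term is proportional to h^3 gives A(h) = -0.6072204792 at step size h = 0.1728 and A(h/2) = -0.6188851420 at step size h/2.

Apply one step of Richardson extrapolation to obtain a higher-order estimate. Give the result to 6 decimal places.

Method order is 3; weight 2^3 = 8.
8·(-0.6188851420) = -4.9510811360; subtract (-0.6072204792) → -4.3438606568
Extrapolated: (-4.3438606568) / 7 = -0.6205515224
Shift from A(h/2): −0.0016663804.

-0.620552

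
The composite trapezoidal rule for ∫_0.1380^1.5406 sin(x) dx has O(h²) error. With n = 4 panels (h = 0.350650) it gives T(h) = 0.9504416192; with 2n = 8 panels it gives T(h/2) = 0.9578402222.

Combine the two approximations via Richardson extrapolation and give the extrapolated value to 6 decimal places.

0.960306

Method order is 2; weight 2^2 = 4.
2^2 × A(h/2) = 3.8313608888; minus A(h) gives 2.8809192696.
(4 × 0.9578402222 − 0.9504416192)/(4 − 1) = 0.9603064232
Correction |R − A(h/2)| = 2.466e-03; gap |A(h/2) − A(h)| = 7.399e-03.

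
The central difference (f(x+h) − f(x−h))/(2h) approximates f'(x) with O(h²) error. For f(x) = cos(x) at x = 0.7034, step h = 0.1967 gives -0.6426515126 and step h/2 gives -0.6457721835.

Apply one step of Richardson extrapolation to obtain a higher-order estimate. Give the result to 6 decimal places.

-0.646812

The method has order 2: 2^2 = 4.
Weighted: (-2.5830887340) − (-0.6426515126) = -1.9404372214
Denominator 4 − 1 = 3.
(4×(-0.6457721835) − (-0.6426515126))/(4 − 1) = -0.6468124071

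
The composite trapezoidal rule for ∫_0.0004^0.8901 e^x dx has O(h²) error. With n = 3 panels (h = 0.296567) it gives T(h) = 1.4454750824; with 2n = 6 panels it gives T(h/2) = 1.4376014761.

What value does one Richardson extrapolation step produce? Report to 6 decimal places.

1.434977

Error is O(h^2); halving h shrinks it by 2^2 = 4.
4 × 1.4376014761 = 5.7504059044; 5.7504059044 − 1.4454750824 = 4.3049308220
Divide by 2^2 − 1 = 3.
R = 4.3049308220/3 = 1.4349769407
Shift from A(h/2): −0.0026245354.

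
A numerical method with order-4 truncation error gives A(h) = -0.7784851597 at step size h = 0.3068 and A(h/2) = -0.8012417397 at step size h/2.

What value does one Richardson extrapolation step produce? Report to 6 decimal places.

Leading term ∝ h^4; use weight 16 = 2^4.
16 × (-0.8012417397) − (-0.7784851597) = -12.0413826755
(-12.0413826755) ÷ 15 = -0.8027588450
Correction |R − A(h/2)| = 1.517e-03; gap |A(h/2) − A(h)| = 2.276e-02.

-0.802759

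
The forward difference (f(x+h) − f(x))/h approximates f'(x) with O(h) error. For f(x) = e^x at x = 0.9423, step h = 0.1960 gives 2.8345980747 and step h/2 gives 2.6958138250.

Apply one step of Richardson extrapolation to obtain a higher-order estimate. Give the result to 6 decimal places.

2.557030

r = 1: numerator weight 2, denominator 1.
2^1×A(h/2) = 5.3916276500; minus A(h) gives 2.5570295753.
Divide by 2^1 − 1 = 1.
R = 2.5570295753/1 = 2.5570295753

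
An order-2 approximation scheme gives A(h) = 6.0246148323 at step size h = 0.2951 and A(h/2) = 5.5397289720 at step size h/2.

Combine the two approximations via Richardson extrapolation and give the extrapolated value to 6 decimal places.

With r = 2 the leading error scales as h^2, so the weight is 2^2 = 4.
2^2·A(h/2) = 22.1589158880; minus A(h) gives 16.1343010557.
Denominator 4 − 1 = 3.
Extrapolated: 16.1343010557 / 3 = 5.3781003519
Correction |R − A(h/2)| = 1.616e-01; gap |A(h/2) − A(h)| = 4.849e-01.

5.378100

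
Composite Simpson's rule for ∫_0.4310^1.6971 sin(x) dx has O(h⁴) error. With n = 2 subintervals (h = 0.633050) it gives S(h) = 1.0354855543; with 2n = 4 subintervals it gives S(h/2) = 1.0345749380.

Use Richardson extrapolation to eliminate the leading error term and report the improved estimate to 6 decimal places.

Leading term ∝ h^4; use weight 16 = 2^4.
Difference of the inputs: 1.0345749380 − 1.0354855543 = -0.0009106163
Divide by 2^4 − 1 = 15: (-0.0009106163)/15 = -0.0000607078
R = 1.0345749380 − 0.0000607078 = 1.0345142302

1.034514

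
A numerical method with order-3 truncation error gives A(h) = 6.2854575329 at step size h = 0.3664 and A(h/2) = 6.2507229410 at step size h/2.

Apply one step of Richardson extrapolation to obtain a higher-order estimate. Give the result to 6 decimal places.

The method has order 3: 2^3 = 8.
Numerator 8·A(h/2) − A(h) = 8·6.2507229410 − 6.2854575329 = 43.7203259951
(8·6.2507229410 − 6.2854575329)/(8 − 1) = 6.2457608564

6.245761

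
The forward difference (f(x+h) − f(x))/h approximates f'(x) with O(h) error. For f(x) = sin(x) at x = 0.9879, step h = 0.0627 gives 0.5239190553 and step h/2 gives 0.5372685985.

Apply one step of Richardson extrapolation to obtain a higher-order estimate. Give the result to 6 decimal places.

Leading term ∝ h^1; use weight 2 = 2^1.
2 × 0.5372685985 = 1.0745371970; 1.0745371970 − 0.5239190553 = 0.5506181417
0.5506181417 ÷ 1 = 0.5506181417
Gap between inputs: 1.335e-02; correction applied: +0.0133495432.

0.550618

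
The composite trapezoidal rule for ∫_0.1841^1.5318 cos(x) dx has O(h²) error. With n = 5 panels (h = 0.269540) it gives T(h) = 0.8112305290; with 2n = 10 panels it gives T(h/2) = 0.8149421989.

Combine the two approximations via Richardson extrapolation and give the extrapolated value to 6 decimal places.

0.816179

Leading term ∝ h^2; use weight 4 = 2^2.
Weighted: 3.2597687956 − 0.8112305290 = 2.4485382666
Divide by 2^2 − 1 = 3.
Result: 0.8161794222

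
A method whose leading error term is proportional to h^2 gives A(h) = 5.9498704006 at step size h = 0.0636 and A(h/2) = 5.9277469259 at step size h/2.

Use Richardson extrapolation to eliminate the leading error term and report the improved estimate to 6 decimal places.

5.920372

The method has order 2: 2^2 = 4.
4 × 5.9277469259 − 5.9498704006 = 17.7611173030
Denominator 4 − 1 = 3.
R = 17.7611173030/3 = 5.9203724343
Gap between inputs: 2.212e-02; correction applied: −0.0073744916.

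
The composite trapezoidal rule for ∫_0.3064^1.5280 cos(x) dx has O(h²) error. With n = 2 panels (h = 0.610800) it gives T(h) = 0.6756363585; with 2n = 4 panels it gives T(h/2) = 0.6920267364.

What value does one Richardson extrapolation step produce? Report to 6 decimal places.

The method has order 2: 2^2 = 4.
4 × 0.6920267364 = 2.7681069456; 2.7681069456 − 0.6756363585 = 2.0924705871
2.0924705871 ÷ 3 = 0.6974901957
Shift from A(h/2): +0.0054634593.

0.697490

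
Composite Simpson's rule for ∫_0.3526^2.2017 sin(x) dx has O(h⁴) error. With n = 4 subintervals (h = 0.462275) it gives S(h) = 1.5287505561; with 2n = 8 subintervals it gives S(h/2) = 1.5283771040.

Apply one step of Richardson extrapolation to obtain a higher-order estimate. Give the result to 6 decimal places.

With r = 4 the leading error scales as h^4, so the weight is 2^4 = 16.
16·1.5283771040 − 1.5287505561 = 22.9252831079
Denominator 16 − 1 = 15.
22.9252831079 ÷ 15 = 1.5283522072

1.528352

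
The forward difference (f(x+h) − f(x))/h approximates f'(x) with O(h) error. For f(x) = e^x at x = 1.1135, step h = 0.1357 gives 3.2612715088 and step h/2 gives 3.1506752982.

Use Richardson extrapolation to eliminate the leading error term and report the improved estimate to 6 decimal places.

3.040079

With r = 1 the leading error scales as h^1, so the weight is 2^1 = 2.
A(h/2) − A(h) = 3.1506752982 − 3.2612715088 = -0.1105962106
Divide by 2^1 − 1 = 1: (-0.1105962106)/1 = -0.1105962106
R = 3.1506752982 − 0.1105962106 = 3.0400790876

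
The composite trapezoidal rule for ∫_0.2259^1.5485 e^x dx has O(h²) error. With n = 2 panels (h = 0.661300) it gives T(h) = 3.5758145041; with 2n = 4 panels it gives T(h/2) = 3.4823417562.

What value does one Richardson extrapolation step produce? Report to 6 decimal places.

3.451184

The method has order 2: 2^2 = 4.
4×3.4823417562 = 13.9293670248; 13.9293670248 − 3.5758145041 = 10.3535525207
Denominator 4 − 1 = 3.
Extrapolated: 10.3535525207 / 3 = 3.4511841736
Gap between inputs: 9.347e-02; correction applied: −0.0311575826.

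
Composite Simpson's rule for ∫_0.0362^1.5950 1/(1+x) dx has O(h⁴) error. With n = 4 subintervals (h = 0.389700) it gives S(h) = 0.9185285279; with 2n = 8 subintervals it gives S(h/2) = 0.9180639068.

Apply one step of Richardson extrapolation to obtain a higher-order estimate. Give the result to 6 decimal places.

r = 4: numerator weight 16, denominator 15.
Weighted: 14.6890225088 − 0.9185285279 = 13.7704939809
Divide by 2^4 − 1 = 15.
(16×0.9180639068 − 0.9185285279)/(16 − 1) = 0.9180329321

0.918033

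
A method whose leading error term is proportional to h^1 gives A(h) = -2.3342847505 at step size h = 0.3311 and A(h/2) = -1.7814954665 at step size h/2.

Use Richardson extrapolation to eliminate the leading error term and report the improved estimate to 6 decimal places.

-1.228706

The method has order 1: 2^1 = 2.
Numerator 2×A(h/2) − A(h) = 2×(-1.7814954665) − (-2.3342847505) = -1.2287061825
Denominator 2 − 1 = 1.
(2×(-1.7814954665) − (-2.3342847505))/(2 − 1) = -1.2287061825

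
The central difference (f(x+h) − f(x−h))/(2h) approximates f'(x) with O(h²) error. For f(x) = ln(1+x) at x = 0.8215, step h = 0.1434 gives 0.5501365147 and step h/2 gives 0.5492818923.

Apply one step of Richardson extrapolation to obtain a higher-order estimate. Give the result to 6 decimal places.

Order 2 gives 2^r = 4 and 2^r − 1 = 3.
Top: 4(0.5492818923) − (0.5501365147) = 1.6469910545
Divide by 2^2 − 1 = 3.
Extrapolated: 1.6469910545 / 3 = 0.5489970182

0.548997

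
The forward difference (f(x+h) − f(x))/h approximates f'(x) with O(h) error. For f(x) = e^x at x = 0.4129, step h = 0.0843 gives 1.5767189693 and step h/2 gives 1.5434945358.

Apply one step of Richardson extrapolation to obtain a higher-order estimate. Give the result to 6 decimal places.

1.510270

With r = 1 the leading error scales as h^1, so the weight is 2^1 = 2.
2^1*A(h/2) = 3.0869890716; minus A(h) gives 1.5102701023.
R = 1.5102701023/1 = 1.5102701023
Shift from A(h/2): −0.0332244335.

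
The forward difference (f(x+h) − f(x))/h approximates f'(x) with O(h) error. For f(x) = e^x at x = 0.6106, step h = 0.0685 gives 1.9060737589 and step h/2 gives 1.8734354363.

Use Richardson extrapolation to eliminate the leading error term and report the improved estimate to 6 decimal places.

Order 1 gives 2^r = 2 and 2^r − 1 = 1.
Numerator 2·A(h/2) − A(h) = 2·1.8734354363 − 1.9060737589 = 1.8407971137
Divide by 2^1 − 1 = 1.
So the Richardson estimate is 1.8407971137.

1.840797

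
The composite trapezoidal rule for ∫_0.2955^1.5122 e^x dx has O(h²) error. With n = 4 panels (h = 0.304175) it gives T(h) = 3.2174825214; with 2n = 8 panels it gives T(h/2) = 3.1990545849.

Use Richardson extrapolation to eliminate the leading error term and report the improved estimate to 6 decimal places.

3.192912

The method has order 2: 2^2 = 4.
4×3.1990545849 = 12.7962183396; subtract 3.2174825214 → 9.5787358182
Extrapolated: 9.5787358182 / 3 = 3.1929119394
Shift from A(h/2): −0.0061426455.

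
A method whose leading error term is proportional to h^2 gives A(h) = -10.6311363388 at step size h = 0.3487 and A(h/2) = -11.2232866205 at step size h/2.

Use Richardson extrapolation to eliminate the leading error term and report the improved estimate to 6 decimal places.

Leading term ∝ h^2; use weight 4 = 2^2.
Weighted: (-44.8931464820) − (-10.6311363388) = -34.2620101432
R = (-34.2620101432)/3 = -11.4206700477
Gap between inputs: 5.922e-01; correction applied: −0.1973834272.

-11.420670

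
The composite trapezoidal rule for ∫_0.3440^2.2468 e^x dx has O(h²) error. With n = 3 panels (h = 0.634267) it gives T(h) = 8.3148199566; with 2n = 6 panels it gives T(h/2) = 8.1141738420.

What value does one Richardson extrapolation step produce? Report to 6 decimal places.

8.047292

Method order is 2; weight 2^2 = 4.
2^2 × A(h/2) = 32.4566953680; minus A(h) gives 24.1418754114.
Divide by 2^2 − 1 = 3.
24.1418754114 ÷ 3 = 8.0472918038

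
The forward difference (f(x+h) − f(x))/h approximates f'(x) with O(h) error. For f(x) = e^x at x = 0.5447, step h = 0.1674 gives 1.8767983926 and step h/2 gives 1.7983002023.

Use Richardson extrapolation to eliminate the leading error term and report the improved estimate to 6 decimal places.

Leading term ∝ h^1; use weight 2 = 2^1.
A(h/2) − A(h) = 1.7983002023 − 1.8767983926 = -0.0784981903
Divide by 2^1 − 1 = 1: (-0.0784981903)/1 = -0.0784981903
R = A(h/2) + (A(h/2) − A(h))/1 = 1.7983002023 − 0.0784981903 = 1.7198020120
Gap between inputs: 7.850e-02; correction applied: −0.0784981903.

1.719802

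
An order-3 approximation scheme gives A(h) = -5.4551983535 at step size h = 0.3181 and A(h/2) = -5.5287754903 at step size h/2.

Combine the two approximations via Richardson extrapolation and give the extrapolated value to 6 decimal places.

-5.539287

r = 3: numerator weight 8, denominator 7.
Weighted: (-44.2302039224) − (-5.4551983535) = -38.7750055689
Denominator 8 − 1 = 7.
Extrapolated: (-38.7750055689) / 7 = -5.5392865098
Correction |R − A(h/2)| = 1.051e-02; gap |A(h/2) − A(h)| = 7.358e-02.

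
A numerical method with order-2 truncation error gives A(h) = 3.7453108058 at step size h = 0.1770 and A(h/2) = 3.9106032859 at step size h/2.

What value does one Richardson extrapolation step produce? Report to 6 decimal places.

Leading term ∝ h^2; use weight 4 = 2^2.
Difference of the inputs: 3.9106032859 − 3.7453108058 = 0.1652924801
Correction (A(h/2) − A(h))/(4 − 1) = 0.1652924801/3 = 0.0550974934
R = A(h/2) + (A(h/2) − A(h))/3 = 3.9106032859 + 0.0550974934 = 3.9657007793
Gap between inputs: 1.653e-01; correction applied: +0.0550974934.

3.965701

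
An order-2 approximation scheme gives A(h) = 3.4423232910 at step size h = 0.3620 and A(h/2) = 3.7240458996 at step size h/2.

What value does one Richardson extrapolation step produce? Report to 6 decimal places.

Method order is 2; weight 2^2 = 4.
2^2*A(h/2) = 14.8961835984; minus A(h) gives 11.4538603074.
R = 11.4538603074/3 = 3.8179534358

3.817953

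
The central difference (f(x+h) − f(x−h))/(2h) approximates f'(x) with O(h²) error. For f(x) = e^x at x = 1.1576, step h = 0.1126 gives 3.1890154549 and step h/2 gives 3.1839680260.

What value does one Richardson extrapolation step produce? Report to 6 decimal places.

3.182286

Error is O(h^2); halving h shrinks it by 2^2 = 4.
4 × 3.1839680260 = 12.7358721040; 12.7358721040 − 3.1890154549 = 9.5468566491
9.5468566491 ÷ 3 = 3.1822855497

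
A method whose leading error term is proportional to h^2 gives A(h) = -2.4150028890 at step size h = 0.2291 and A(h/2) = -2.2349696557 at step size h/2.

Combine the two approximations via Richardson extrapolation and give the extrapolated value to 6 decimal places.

r = 2: numerator weight 4, denominator 3.
4 × (-2.2349696557) − (-2.4150028890) = -6.5248757338
R = (-6.5248757338)/3 = -2.1749585779

-2.174959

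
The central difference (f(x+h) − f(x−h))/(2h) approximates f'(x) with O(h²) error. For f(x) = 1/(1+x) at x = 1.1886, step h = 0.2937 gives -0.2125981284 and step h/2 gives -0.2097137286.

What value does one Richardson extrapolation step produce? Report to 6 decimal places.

r = 2, so 2^r = 4.
4 × (-0.2097137286) = -0.8388549144; (-0.8388549144) − (-0.2125981284) = -0.6262567860
Divide by 2^2 − 1 = 3.
Extrapolated: (-0.6262567860) / 3 = -0.2087522620
Gap between inputs: 2.884e-03; correction applied: +0.0009614666.

-0.208752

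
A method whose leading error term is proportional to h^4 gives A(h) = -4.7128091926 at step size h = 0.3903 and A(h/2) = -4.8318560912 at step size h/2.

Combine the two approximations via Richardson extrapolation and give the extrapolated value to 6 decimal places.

-4.839793

With r = 4 the leading error scales as h^4, so the weight is 2^4 = 16.
16 × (-4.8318560912) − (-4.7128091926) = -72.5968882666
Denominator 16 − 1 = 15.
(-72.5968882666) ÷ 15 = -4.8397925511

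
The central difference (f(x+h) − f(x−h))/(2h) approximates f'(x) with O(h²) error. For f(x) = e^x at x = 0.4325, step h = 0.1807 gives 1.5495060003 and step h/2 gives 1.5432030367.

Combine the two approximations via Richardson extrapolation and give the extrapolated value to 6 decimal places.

1.541102

Leading term ∝ h^2; use weight 4 = 2^2.
Weighted: 6.1728121468 − 1.5495060003 = 4.6233061465
Denominator 4 − 1 = 3.
Result: 1.5411020488
Shift from A(h/2): −0.0021009879.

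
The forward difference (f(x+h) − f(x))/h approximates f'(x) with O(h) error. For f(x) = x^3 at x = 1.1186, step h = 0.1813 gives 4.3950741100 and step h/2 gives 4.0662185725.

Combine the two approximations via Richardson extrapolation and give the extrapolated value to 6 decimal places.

3.737363

Order 1 gives 2^r = 2 and 2^r − 1 = 1.
Difference of the inputs: 4.0662185725 − 4.3950741100 = -0.3288555375
Divide by 2^1 − 1 = 1: (-0.3288555375)/1 = -0.3288555375
R = A(h/2) + (A(h/2) − A(h))/1 = 4.0662185725 − 0.3288555375 = 3.7373630350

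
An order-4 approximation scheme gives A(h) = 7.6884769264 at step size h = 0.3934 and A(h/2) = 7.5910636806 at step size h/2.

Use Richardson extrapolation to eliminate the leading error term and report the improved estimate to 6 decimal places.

r = 4, so 2^r = 16.
Numerator 16·A(h/2) − A(h) = 16·7.5910636806 − 7.6884769264 = 113.7685419632
R = 113.7685419632/15 = 7.5845694642
Shift from A(h/2): −0.0064942164.

7.584569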